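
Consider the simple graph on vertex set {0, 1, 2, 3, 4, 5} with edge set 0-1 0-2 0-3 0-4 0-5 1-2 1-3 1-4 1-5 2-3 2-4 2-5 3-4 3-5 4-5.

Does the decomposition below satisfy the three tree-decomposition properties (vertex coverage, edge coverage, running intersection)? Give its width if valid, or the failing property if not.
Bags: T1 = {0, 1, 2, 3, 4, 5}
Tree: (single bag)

Yes; width 5.

Checking the three conditions: (i) the bags cover all of {0, 1, 2, 3, 4, 5}; (ii) for each edge, some bag contains both endpoints; (iii) the bags containing any fixed vertex form a subtree. All hold, so the decomposition is valid with width 6 − 1 = 5.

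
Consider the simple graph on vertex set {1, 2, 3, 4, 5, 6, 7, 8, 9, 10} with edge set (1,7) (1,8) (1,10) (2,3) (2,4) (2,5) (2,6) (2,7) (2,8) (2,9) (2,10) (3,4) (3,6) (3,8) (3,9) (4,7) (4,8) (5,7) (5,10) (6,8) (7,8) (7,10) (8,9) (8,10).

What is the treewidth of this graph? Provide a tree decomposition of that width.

Each bag holds 4 vertices, so the decomposition has width 3, which upper-bounds the treewidth. On the other hand G contains the 4-clique {1, 7, 8, 10}. A clique must lie in a single bag of any decomposition, so no decomposition can have width below 3. Therefore the treewidth is 3.

Treewidth 3.
One such decomposition:
Bags: B1 = {2, 4, 7, 8}  B2 = {2, 7, 8, 10}  B3 = {2, 3, 4, 8}  B4 = {2, 5, 7, 10}  B5 = {2, 3, 6, 8}  B6 = {2, 3, 8, 9}  B7 = {1, 7, 8, 10}
Tree: B1–B2, B1–B3, B2–B4, B3–B5, B5–B6, B2–B7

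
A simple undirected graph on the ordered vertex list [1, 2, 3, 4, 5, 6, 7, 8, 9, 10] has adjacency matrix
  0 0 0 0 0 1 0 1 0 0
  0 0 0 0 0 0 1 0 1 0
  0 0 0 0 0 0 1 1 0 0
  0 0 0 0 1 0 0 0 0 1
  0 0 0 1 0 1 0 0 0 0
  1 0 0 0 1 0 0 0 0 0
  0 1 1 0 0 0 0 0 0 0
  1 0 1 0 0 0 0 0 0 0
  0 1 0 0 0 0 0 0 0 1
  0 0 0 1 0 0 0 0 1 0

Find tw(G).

2

A width-2 tree decomposition is:
Bags: B1 = {1, 6, 8}  B2 = {3, 6, 8}  B3 = {3, 6, 7}  B4 = {2, 6, 7}  B5 = {2, 6, 9}  B6 = {6, 9, 10}  B7 = {4, 6, 10}  B8 = {4, 5, 6}
Tree: B1–B2, B2–B3, B3–B4, B4–B5, B5–B6, B6–B7, B7–B8
Each bag holds 3 vertices, so the decomposition has width 2, which upper-bounds the treewidth. For the lower bound, G contains the cycle 6–1–8–3–7–2–9–10–4–5–6, so G is not a forest; only forests have treewidth ≤ 1, hence tw(G) ≥ 2. Combining the bounds, tw(G) = 2.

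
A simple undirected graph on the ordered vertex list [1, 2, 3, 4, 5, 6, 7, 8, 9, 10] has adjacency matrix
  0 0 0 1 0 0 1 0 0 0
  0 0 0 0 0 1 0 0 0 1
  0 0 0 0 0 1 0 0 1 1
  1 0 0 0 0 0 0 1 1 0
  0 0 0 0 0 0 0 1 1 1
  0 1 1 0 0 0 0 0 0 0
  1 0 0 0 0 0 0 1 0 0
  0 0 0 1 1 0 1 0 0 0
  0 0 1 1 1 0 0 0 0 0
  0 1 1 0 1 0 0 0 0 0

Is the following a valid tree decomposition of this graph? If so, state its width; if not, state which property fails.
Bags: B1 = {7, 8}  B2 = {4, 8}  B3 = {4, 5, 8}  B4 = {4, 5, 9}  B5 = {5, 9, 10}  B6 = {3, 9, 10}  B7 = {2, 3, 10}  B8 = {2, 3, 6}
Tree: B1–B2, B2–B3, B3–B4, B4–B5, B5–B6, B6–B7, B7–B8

A tree decomposition must satisfy three properties: every vertex lies in some bag; for every edge, both endpoints lie together in some bag; and for every vertex, the bags containing it form a connected subtree. Here vertex 1 appears in no bag, so the decomposition is invalid.

No — vertex 1 appears in no bag.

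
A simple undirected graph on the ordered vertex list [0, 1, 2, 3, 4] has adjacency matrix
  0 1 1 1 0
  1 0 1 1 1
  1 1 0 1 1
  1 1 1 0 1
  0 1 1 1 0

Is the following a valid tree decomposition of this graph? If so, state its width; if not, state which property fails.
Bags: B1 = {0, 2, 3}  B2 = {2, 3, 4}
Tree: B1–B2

A tree decomposition must satisfy three properties: every vertex lies in some bag; for every edge, both endpoints lie together in some bag; and for every vertex, the bags containing it form a connected subtree. Here vertex 1 appears in no bag, so the decomposition is invalid.

No — vertex 1 appears in no bag.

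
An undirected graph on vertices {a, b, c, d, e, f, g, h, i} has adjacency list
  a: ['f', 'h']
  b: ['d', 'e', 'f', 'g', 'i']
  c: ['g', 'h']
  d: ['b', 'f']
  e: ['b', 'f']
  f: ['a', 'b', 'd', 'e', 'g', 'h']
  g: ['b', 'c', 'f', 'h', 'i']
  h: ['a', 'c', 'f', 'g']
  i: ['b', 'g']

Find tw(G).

2

A width-2 tree decomposition is:
Bags: B1 = {c, g, h}  B2 = {f, g, h}  B3 = {b, f, g}  B4 = {b, d, f}  B5 = {b, g, i}  B6 = {a, f, h}  B7 = {b, e, f}
Tree: B1–B2, B2–B3, B3–B4, B3–B5, B2–B6, B3–B7
The largest bag has 3 vertices, giving width 2; this decomposition certifies tw(G) ≤ 2. Conversely, {c, g, h} is a clique of size 3, and the vertices of any clique must share a bag in every tree decomposition; so some bag has ≥ 3 vertices and tw(G) ≥ 2. Combining the bounds, tw(G) = 2.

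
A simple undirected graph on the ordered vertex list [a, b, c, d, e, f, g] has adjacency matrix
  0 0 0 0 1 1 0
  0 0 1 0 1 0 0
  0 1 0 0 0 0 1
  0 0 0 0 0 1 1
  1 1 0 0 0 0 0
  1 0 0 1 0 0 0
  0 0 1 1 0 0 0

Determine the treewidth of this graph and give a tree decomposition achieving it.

Each bag holds 3 vertices, so the decomposition has width 2, which upper-bounds the treewidth. The edges g–c–b–e–a–f–d–g form a cycle, so G is not a tree and its treewidth is at least 2. Hence tw(G) = 2 exactly.

Treewidth 2.
One optimal decomposition is:
Bags: B1 = {b, c, g}  B2 = {b, e, g}  B3 = {a, e, g}  B4 = {a, f, g}  B5 = {d, f, g}
Tree: B1–B2, B2–B3, B3–B4, B4–B5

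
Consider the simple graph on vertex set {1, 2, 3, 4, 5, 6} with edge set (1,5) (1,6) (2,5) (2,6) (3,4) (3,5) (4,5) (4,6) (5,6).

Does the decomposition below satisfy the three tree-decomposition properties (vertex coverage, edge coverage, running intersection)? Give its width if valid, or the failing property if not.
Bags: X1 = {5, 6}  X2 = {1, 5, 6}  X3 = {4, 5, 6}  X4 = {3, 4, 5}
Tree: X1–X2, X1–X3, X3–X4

No — vertex 2 appears in no bag.

A tree decomposition must satisfy three properties: every vertex lies in some bag; for every edge, both endpoints lie together in some bag; and for every vertex, the bags containing it form a connected subtree. Here vertex 2 appears in no bag, so the decomposition is invalid.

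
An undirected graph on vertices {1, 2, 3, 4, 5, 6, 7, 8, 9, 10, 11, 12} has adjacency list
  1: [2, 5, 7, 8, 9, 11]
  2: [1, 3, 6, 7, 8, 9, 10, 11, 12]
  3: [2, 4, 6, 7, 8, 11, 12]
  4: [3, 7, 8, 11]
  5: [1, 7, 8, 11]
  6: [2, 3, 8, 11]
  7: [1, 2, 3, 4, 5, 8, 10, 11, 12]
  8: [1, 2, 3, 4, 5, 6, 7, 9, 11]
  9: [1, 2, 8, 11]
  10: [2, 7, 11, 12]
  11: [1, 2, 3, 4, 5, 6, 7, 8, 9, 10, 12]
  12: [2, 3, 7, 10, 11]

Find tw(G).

4

A width-4 tree decomposition is:
Bags: B1 = {1, 2, 7, 8, 11}  B2 = {2, 3, 7, 8, 11}  B3 = {2, 3, 7, 11, 12}  B4 = {3, 4, 7, 8, 11}  B5 = {1, 2, 8, 9, 11}  B6 = {2, 3, 6, 8, 11}  B7 = {2, 7, 10, 11, 12}  B8 = {1, 5, 7, 8, 11}
Tree: B1–B2, B2–B3, B2–B4, B1–B5, B2–B6, B3–B7, B1–B8
Each bag holds 5 vertices, so the decomposition has width 4, which upper-bounds the treewidth. For the lower bound, the 5 vertices {1, 2, 8, 9, 11} are pairwise adjacent, and any tree decomposition puts a clique entirely inside one bag — forcing width ≥ 4. Combining the bounds, tw(G) = 4.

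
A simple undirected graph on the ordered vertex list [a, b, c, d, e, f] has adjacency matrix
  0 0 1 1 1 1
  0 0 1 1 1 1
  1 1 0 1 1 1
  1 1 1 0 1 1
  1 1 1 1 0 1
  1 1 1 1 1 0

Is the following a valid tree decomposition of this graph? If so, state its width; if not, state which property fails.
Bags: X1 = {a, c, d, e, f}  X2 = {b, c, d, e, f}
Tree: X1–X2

Yes; width 4.

Checking the three conditions: (i) the bags cover all of {a, b, c, d, e, f}; (ii) for each edge, some bag contains both endpoints; (iii) the bags containing any fixed vertex form a subtree. All hold, so the decomposition is valid with width 5 − 1 = 4.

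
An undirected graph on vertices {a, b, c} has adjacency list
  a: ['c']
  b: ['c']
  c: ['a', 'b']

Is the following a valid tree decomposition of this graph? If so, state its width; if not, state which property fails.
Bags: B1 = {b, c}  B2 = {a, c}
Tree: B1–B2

Yes; width 1.

Checking the three conditions: (i) the bags cover all of {a, b, c}; (ii) for each edge, some bag contains both endpoints; (iii) the bags containing any fixed vertex form a subtree. All hold, so the decomposition is valid with width 2 − 1 = 1.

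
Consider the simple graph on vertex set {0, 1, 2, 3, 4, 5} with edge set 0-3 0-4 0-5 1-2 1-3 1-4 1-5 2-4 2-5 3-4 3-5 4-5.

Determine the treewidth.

A width-3 tree decomposition is:
Bags: B1 = {1, 3, 4, 5}  B2 = {0, 3, 4, 5}  B3 = {1, 2, 4, 5}
Tree: B1–B2, B1–B3
Every bag has size at most 4, so the width is 4 − 1 = 3 and tw(G) ≤ 3. For the lower bound, the 4 vertices {0, 3, 4, 5} are pairwise adjacent, and any tree decomposition puts a clique entirely inside one bag — forcing width ≥ 3. Therefore the treewidth is 3.

3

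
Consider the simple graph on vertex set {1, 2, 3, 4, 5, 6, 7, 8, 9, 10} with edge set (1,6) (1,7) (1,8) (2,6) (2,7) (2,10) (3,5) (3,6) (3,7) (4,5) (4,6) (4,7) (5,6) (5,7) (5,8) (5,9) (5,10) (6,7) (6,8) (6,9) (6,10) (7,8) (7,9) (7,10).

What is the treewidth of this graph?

A width-3 tree decomposition is:
Bags: B1 = {5, 6, 7, 10}  B2 = {5, 6, 7, 9}  B3 = {4, 5, 6, 7}  B4 = {5, 6, 7, 8}  B5 = {1, 6, 7, 8}  B6 = {3, 5, 6, 7}  B7 = {2, 6, 7, 10}
Tree: B1–B2, B1–B3, B1–B4, B4–B5, B3–B6, B1–B7
Each bag holds 4 vertices, so the decomposition has width 3, which upper-bounds the treewidth. Conversely, {1, 6, 7, 8} is a clique of size 4, and the vertices of any clique must share a bag in every tree decomposition; so some bag has ≥ 4 vertices and tw(G) ≥ 3. Combining the bounds, tw(G) = 3.

3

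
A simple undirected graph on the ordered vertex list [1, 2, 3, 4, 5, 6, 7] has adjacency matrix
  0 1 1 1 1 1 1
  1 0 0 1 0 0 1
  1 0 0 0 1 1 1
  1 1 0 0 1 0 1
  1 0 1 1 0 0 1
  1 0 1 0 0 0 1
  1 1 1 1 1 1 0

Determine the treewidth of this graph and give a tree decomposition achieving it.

Each bag holds 4 vertices, so the decomposition has width 3, which upper-bounds the treewidth. For the lower bound, the 4 vertices {1, 2, 4, 7} are pairwise adjacent, and any tree decomposition puts a clique entirely inside one bag — forcing width ≥ 3. Hence tw(G) = 3 exactly.

Treewidth 3.
One such decomposition:
Bags: B1 = {1, 3, 5, 7}  B2 = {1, 3, 6, 7}  B3 = {1, 4, 5, 7}  B4 = {1, 2, 4, 7}
Tree: B1–B2, B1–B3, B3–B4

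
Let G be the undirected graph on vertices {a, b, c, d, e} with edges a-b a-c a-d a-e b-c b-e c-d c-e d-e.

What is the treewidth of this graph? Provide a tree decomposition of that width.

Every bag has size at most 4, so the width is 4 − 1 = 3 and tw(G) ≤ 3. Conversely, {a, c, d, e} is a clique of size 4, and the vertices of any clique must share a bag in every tree decomposition; so some bag has ≥ 4 vertices and tw(G) ≥ 3. The upper and lower bounds meet at 3, so that is the treewidth.

Treewidth 3.
One such decomposition:
Bags: B1 = {a, b, c, e}  B2 = {a, c, d, e}
Tree: B1–B2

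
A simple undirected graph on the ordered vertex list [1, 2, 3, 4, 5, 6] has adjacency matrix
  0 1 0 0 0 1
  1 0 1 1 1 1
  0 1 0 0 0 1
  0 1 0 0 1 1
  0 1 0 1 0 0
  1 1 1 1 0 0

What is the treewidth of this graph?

2

A width-2 tree decomposition is:
Bags: B1 = {2, 4, 5}  B2 = {2, 4, 6}  B3 = {2, 3, 6}  B4 = {1, 2, 6}
Tree: B1–B2, B2–B3, B3–B4
Each bag holds 3 vertices, so the decomposition has width 2, which upper-bounds the treewidth. Conversely, {2, 4, 5} is a clique of size 3, and the vertices of any clique must share a bag in every tree decomposition; so some bag has ≥ 3 vertices and tw(G) ≥ 2. Combining the bounds, tw(G) = 2.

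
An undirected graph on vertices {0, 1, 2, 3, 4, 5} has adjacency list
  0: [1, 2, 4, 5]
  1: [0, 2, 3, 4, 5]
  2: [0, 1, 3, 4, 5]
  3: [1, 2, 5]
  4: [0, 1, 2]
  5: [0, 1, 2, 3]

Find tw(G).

A width-3 tree decomposition is:
Bags: B1 = {0, 1, 2, 5}  B2 = {0, 1, 2, 4}  B3 = {1, 2, 3, 5}
Tree: B1–B2, B1–B3
Every bag has size at most 4, so the width is 4 − 1 = 3 and tw(G) ≤ 3. Conversely, {0, 1, 2, 4} is a clique of size 4, and the vertices of any clique must share a bag in every tree decomposition; so some bag has ≥ 4 vertices and tw(G) ≥ 3. The upper and lower bounds meet at 3, so that is the treewidth.

3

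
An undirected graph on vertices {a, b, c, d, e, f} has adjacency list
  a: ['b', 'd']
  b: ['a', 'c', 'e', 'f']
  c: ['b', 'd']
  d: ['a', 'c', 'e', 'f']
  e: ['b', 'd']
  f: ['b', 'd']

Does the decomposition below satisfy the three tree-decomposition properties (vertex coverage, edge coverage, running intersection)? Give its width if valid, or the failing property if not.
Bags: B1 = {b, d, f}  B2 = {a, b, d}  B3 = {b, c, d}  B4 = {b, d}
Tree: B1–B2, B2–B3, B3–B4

No — vertex e appears in no bag.

A tree decomposition must satisfy three properties: every vertex lies in some bag; for every edge, both endpoints lie together in some bag; and for every vertex, the bags containing it form a connected subtree. Here vertex e appears in no bag, so the decomposition is invalid.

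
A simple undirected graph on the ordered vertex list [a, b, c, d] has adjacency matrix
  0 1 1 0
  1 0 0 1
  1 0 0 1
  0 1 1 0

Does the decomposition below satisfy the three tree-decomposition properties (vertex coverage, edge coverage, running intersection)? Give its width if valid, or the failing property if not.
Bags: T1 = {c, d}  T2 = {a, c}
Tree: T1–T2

A tree decomposition must satisfy three properties: every vertex lies in some bag; for every edge, both endpoints lie together in some bag; and for every vertex, the bags containing it form a connected subtree. Here vertex b appears in no bag, so the decomposition is invalid.

No — vertex b appears in no bag.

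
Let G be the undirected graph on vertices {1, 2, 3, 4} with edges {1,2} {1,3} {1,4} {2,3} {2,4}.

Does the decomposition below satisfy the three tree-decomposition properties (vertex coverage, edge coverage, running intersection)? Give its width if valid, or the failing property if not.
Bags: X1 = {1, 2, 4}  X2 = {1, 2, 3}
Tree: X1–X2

Yes; width 2.

Checking the three conditions: (i) the bags cover all of {1, 2, 3, 4}; (ii) for each edge, some bag contains both endpoints; (iii) the bags containing any fixed vertex form a subtree. All hold, so the decomposition is valid with width 3 − 1 = 2.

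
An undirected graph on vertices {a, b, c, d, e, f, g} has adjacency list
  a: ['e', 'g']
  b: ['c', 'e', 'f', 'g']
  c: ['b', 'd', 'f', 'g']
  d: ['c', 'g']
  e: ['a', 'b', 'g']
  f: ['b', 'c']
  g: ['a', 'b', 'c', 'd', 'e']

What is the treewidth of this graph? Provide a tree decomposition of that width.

The largest bag has 3 vertices, giving width 2; this decomposition certifies tw(G) ≤ 2. On the other hand G contains the 3-clique {c, d, g}. A clique must lie in a single bag of any decomposition, so no decomposition can have width below 2. Hence tw(G) = 2 exactly.

Treewidth 2.
Bags: B1 = {b, e, g}  B2 = {b, c, g}  B3 = {b, c, f}  B4 = {c, d, g}  B5 = {a, e, g}
Tree: B1–B2, B2–B3, B2–B4, B1–B5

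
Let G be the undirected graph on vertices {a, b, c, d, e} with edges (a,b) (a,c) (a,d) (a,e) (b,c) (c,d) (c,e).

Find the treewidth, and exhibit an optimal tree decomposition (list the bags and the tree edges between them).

Treewidth 2.
Bags: B1 = {a, c, e}  B2 = {a, c, d}  B3 = {a, b, c}
Tree: B1–B2, B1–B3

The largest bag has 3 vertices, giving width 2; this decomposition certifies tw(G) ≤ 2. Conversely, {a, c, d} is a clique of size 3, and the vertices of any clique must share a bag in every tree decomposition; so some bag has ≥ 3 vertices and tw(G) ≥ 2. Therefore the treewidth is 2.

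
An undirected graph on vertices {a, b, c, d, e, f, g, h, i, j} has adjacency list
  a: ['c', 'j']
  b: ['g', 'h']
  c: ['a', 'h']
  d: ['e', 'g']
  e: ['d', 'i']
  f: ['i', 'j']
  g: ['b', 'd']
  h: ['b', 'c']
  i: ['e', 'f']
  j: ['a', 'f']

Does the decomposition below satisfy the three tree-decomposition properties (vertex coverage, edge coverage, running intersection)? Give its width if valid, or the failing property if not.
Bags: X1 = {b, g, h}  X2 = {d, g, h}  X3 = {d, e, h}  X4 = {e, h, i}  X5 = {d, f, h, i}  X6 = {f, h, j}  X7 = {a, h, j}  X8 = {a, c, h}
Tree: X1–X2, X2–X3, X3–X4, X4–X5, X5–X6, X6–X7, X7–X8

A tree decomposition must satisfy three properties: every vertex lies in some bag; for every edge, both endpoints lie together in some bag; and for every vertex, the bags containing it form a connected subtree. Here bags containing vertex d are not connected in the tree, so the decomposition is invalid.

No — bags containing vertex d are not connected in the tree.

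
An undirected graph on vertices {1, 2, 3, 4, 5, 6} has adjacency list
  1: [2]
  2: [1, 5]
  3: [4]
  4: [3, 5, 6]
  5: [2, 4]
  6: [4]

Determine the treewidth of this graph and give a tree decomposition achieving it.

Each bag holds 2 vertices, so the decomposition has width 1, which upper-bounds the treewidth. Any graph with an edge has treewidth ≥ 1, and G has the edge 4–3. The upper and lower bounds meet at 1, so that is the treewidth.

Treewidth 1.
One such decomposition:
Bags: B1 = {3, 4}  B2 = {4, 5}  B3 = {2, 5}  B4 = {1, 2}  B5 = {4, 6}
Tree: B1–B2, B2–B3, B3–B4, B1–B5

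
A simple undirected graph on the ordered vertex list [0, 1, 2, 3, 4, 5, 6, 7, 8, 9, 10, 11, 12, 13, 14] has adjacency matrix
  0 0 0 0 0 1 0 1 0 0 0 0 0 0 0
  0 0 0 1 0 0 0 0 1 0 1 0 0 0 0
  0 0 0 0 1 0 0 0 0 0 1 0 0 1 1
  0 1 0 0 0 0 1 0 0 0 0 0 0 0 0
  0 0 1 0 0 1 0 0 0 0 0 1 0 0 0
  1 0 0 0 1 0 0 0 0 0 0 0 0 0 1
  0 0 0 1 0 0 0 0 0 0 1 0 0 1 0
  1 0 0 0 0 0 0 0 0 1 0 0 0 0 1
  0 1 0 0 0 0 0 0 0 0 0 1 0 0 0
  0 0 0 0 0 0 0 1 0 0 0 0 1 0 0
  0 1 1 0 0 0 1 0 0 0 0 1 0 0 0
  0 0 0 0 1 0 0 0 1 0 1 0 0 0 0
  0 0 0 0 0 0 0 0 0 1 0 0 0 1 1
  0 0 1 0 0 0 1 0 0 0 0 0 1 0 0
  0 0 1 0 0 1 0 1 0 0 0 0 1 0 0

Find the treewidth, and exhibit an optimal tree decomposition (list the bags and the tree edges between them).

Each bag holds 4 vertices, so the decomposition has width 3, which upper-bounds the treewidth. For the lower bound: the 4 vertex sets {1,3,8}, {11}, {10}, {2,4,6,13} are disjoint, each induces a connected subgraph, and every pair is joined by at least one edge of G. Contracting each set to a single vertex therefore yields K_{4} as a minor, and since treewidth is minor-monotone, tw(G) ≥ tw(K_{4}) = 3. Therefore the treewidth is 3.

Treewidth 3.
One optimal decomposition is:
Bags: B1 = {1, 3, 8, 11}  B2 = {1, 3, 10, 11}  B3 = {3, 6, 10, 11}  B4 = {4, 6, 10, 11}  B5 = {2, 4, 6, 10}  B6 = {2, 4, 6, 13}  B7 = {2, 4, 5, 13}  B8 = {2, 5, 13, 14}  B9 = {5, 12, 13, 14}  B10 = {0, 5, 12, 14}  B11 = {0, 7, 12, 14}  B12 = {0, 7, 9, 12}
Tree: B1–B2, B2–B3, B3–B4, B4–B5, B5–B6, B6–B7, B7–B8, B8–B9, B9–B10, B10–B11, B11–B12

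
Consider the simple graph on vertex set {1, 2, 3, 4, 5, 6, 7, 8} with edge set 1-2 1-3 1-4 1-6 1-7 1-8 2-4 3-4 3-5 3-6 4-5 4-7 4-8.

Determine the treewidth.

A width-2 tree decomposition is:
Bags: B1 = {1, 3, 4}  B2 = {1, 4, 7}  B3 = {1, 4, 8}  B4 = {3, 4, 5}  B5 = {1, 2, 4}  B6 = {1, 3, 6}
Tree: B1–B2, B2–B3, B1–B4, B2–B5, B1–B6
Every bag has size at most 3, so the width is 3 − 1 = 2 and tw(G) ≤ 2. Conversely, {1, 4, 8} is a clique of size 3, and the vertices of any clique must share a bag in every tree decomposition; so some bag has ≥ 3 vertices and tw(G) ≥ 2. The upper and lower bounds meet at 2, so that is the treewidth.

2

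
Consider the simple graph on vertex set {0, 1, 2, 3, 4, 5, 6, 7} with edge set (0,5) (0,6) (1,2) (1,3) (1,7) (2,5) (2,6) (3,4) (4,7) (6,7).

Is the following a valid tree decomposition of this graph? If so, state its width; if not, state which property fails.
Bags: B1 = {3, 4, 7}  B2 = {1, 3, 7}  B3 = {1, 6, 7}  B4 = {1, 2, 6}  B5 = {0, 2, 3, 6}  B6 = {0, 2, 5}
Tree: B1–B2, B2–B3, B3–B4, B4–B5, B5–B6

A tree decomposition must satisfy three properties: every vertex lies in some bag; for every edge, both endpoints lie together in some bag; and for every vertex, the bags containing it form a connected subtree. Here bags containing vertex 3 are not connected in the tree, so the decomposition is invalid.

No — bags containing vertex 3 are not connected in the tree.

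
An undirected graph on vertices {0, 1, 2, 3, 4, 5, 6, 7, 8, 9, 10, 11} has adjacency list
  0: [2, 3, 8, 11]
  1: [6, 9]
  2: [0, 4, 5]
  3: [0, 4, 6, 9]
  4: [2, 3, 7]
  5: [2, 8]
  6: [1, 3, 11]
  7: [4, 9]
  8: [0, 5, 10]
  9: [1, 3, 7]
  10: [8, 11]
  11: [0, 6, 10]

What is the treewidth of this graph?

A width-3 tree decomposition is:
Bags: B1 = {1, 4, 7, 9}  B2 = {1, 3, 4, 9}  B3 = {1, 3, 4, 6}  B4 = {2, 3, 4, 6}  B5 = {0, 2, 3, 6}  B6 = {0, 2, 6, 11}  B7 = {0, 2, 5, 11}  B8 = {0, 5, 8, 11}  B9 = {5, 8, 10, 11}
Tree: B1–B2, B2–B3, B3–B4, B4–B5, B5–B6, B6–B7, B7–B8, B8–B9
Every bag has size at most 4, so the width is 4 − 1 = 3 and tw(G) ≤ 3. For the lower bound: the 4 vertex sets {1,7,9}, {4}, {3}, {0,2,6,11} are disjoint, each induces a connected subgraph, and every pair is joined by at least one edge of G. Contracting each set to a single vertex therefore yields K_{4} as a minor, and since treewidth is minor-monotone, tw(G) ≥ tw(K_{4}) = 3. The upper and lower bounds meet at 3, so that is the treewidth.

3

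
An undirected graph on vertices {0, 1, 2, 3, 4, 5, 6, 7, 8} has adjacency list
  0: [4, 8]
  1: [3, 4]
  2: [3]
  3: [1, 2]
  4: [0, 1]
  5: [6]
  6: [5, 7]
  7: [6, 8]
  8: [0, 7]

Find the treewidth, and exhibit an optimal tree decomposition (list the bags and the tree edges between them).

Treewidth 1.
One optimal decomposition is:
Bags: B1 = {5, 6}  B2 = {6, 7}  B3 = {7, 8}  B4 = {0, 8}  B5 = {0, 4}  B6 = {1, 4}  B7 = {1, 3}  B8 = {2, 3}
Tree: B1–B2, B2–B3, B3–B4, B4–B5, B5–B6, B6–B7, B7–B8

Each bag holds 2 vertices, so the decomposition has width 1, which upper-bounds the treewidth. Since G has at least one edge (e.g. 5–6), it is not an edgeless graph, so tw(G) ≥ 1. Combining the bounds, tw(G) = 1.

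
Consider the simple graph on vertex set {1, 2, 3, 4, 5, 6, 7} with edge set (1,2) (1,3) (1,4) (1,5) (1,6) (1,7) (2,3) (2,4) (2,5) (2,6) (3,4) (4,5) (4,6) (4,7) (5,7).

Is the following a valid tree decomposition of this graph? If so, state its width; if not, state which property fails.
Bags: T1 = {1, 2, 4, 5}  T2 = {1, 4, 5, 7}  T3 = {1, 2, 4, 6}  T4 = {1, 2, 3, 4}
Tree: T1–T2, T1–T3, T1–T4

Every vertex of G appears in some bag (union = {1, 2, 3, 4, 5, 6, 7}); every edge is covered by a bag; and for each vertex v the set of bags containing v is connected in the bag tree. The decomposition is therefore valid. The largest bag has 4 vertices, so the width is 3.

Yes; width 3.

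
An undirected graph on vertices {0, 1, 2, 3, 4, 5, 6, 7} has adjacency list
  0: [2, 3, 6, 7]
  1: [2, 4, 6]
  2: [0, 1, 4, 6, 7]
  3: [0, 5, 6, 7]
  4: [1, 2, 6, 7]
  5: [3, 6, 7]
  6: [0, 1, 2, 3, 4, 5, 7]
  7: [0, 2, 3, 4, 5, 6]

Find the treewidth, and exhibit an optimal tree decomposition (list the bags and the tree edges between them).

Each bag holds 4 vertices, so the decomposition has width 3, which upper-bounds the treewidth. For the lower bound, the 4 vertices {1, 2, 4, 6} are pairwise adjacent, and any tree decomposition puts a clique entirely inside one bag — forcing width ≥ 3. Combining the bounds, tw(G) = 3.

Treewidth 3.
Bags: B1 = {0, 2, 6, 7}  B2 = {2, 4, 6, 7}  B3 = {0, 3, 6, 7}  B4 = {1, 2, 4, 6}  B5 = {3, 5, 6, 7}
Tree: B1–B2, B1–B3, B2–B4, B3–B5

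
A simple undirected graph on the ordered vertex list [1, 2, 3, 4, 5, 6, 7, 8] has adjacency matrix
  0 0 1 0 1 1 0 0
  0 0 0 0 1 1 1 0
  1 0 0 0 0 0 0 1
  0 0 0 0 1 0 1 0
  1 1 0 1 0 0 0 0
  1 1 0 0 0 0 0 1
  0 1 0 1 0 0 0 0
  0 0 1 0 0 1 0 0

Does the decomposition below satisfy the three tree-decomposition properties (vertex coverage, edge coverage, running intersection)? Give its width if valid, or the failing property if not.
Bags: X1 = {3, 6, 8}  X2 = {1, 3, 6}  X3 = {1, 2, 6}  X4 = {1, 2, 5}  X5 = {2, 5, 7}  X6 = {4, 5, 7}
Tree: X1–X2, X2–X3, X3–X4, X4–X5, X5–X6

Every vertex of G appears in some bag (union = {1, 2, 3, 4, 5, 6, 7, 8}); every edge is covered by a bag; and for each vertex v the set of bags containing v is connected in the bag tree. The decomposition is therefore valid. The largest bag has 3 vertices, so the width is 2.

Yes; width 2.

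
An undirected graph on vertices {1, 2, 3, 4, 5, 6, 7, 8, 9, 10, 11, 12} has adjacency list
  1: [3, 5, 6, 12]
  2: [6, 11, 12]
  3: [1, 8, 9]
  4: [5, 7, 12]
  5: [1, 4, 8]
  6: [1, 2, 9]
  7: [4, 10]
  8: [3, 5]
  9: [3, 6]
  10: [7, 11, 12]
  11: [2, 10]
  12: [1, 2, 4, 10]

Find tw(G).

A width-3 tree decomposition is:
Bags: B1 = {2, 7, 10, 11}  B2 = {2, 7, 10, 12}  B3 = {2, 4, 7, 12}  B4 = {2, 4, 6, 12}  B5 = {1, 4, 6, 12}  B6 = {1, 4, 5, 6}  B7 = {1, 5, 6, 9}  B8 = {1, 3, 5, 9}  B9 = {3, 5, 8, 9}
Tree: B1–B2, B2–B3, B3–B4, B4–B5, B5–B6, B6–B7, B7–B8, B8–B9
The largest bag has 4 vertices, giving width 3; this decomposition certifies tw(G) ≤ 3. For the lower bound: the 4 vertex sets {7,10,11}, {2}, {12}, {1,4,5,6} are disjoint, each induces a connected subgraph, and every pair is joined by at least one edge of G. Contracting each set to a single vertex therefore yields K_{4} as a minor, and since treewidth is minor-monotone, tw(G) ≥ tw(K_{4}) = 3. Combining the bounds, tw(G) = 3.

3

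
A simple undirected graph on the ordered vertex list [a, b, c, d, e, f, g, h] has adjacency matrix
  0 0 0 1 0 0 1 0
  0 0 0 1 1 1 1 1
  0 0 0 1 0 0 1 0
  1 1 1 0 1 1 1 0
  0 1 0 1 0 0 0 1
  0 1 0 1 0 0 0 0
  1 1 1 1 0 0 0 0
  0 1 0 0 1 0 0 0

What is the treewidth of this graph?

2

A width-2 tree decomposition is:
Bags: B1 = {b, e, h}  B2 = {b, d, e}  B3 = {b, d, g}  B4 = {a, d, g}  B5 = {b, d, f}  B6 = {c, d, g}
Tree: B1–B2, B2–B3, B3–B4, B2–B5, B4–B6
Each bag holds 3 vertices, so the decomposition has width 2, which upper-bounds the treewidth. Conversely, {c, d, g} is a clique of size 3, and the vertices of any clique must share a bag in every tree decomposition; so some bag has ≥ 3 vertices and tw(G) ≥ 2. Therefore the treewidth is 2.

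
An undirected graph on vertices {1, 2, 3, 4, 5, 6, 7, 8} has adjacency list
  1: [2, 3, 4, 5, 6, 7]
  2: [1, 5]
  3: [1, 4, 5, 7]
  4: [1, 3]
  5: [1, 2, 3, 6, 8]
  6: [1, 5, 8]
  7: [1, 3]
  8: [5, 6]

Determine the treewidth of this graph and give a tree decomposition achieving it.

Every bag has size at most 3, so the width is 3 − 1 = 2 and tw(G) ≤ 2. Conversely, {5, 6, 8} is a clique of size 3, and the vertices of any clique must share a bag in every tree decomposition; so some bag has ≥ 3 vertices and tw(G) ≥ 2. Combining the bounds, tw(G) = 2.

Treewidth 2.
One such decomposition:
Bags: B1 = {1, 3, 5}  B2 = {1, 3, 7}  B3 = {1, 2, 5}  B4 = {1, 3, 4}  B5 = {1, 5, 6}  B6 = {5, 6, 8}
Tree: B1–B2, B1–B3, B2–B4, B3–B5, B5–B6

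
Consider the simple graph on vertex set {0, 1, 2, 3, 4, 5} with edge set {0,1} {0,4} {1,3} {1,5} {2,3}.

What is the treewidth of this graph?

A width-1 tree decomposition is:
Bags: B1 = {1, 3}  B2 = {1, 5}  B3 = {0, 1}  B4 = {0, 4}  B5 = {2, 3}
Tree: B1–B2, B2–B3, B3–B4, B1–B5
The largest bag has 2 vertices, giving width 1; this decomposition certifies tw(G) ≤ 1. Any graph with an edge has treewidth ≥ 1, and G has the edge 3–1. Therefore the treewidth is 1.

1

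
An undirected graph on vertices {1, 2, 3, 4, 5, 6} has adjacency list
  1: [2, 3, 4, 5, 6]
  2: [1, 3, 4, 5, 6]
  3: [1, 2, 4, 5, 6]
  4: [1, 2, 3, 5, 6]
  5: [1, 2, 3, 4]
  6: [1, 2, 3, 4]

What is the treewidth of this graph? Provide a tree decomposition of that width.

Each bag holds 5 vertices, so the decomposition has width 4, which upper-bounds the treewidth. On the other hand G contains the 5-clique {1, 2, 3, 4, 5}. A clique must lie in a single bag of any decomposition, so no decomposition can have width below 4. Hence tw(G) = 4 exactly.

Treewidth 4.
One optimal decomposition is:
Bags: B1 = {1, 2, 3, 4, 5}  B2 = {1, 2, 3, 4, 6}
Tree: B1–B2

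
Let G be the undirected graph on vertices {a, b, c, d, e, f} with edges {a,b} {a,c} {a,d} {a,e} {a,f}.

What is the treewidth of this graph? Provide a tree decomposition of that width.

Treewidth 1.
Bags: B1 = {a, c}  B2 = {a, d}  B3 = {a, e}  B4 = {a, f}  B5 = {a, b}
Tree: B1–B2, B2–B3, B1–B4, B3–B5

Every bag has size at most 2, so the width is 2 − 1 = 1 and tw(G) ≤ 1. Since G has at least one edge (e.g. a–c), it is not an edgeless graph, so tw(G) ≥ 1. Hence tw(G) = 1 exactly.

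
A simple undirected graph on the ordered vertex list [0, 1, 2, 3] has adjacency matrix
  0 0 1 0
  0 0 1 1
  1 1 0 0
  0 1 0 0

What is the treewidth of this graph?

1

A width-1 tree decomposition is:
Bags: B1 = {1, 3}  B2 = {1, 2}  B3 = {0, 2}
Tree: B1–B2, B2–B3
The largest bag has 2 vertices, giving width 1; this decomposition certifies tw(G) ≤ 1. G has an edge, so its treewidth is at least 1. Therefore the treewidth is 1.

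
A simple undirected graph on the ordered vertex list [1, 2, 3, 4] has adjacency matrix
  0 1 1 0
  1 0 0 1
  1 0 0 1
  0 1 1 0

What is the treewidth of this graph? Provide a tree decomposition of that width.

Treewidth 2.
One optimal decomposition is:
Bags: B1 = {1, 2, 4}  B2 = {1, 3, 4}
Tree: B1–B2

Every bag has size at most 3, so the width is 3 − 1 = 2 and tw(G) ≤ 2. For the lower bound, G contains the cycle 4–2–1–3–4, so G is not a forest; only forests have treewidth ≤ 1, hence tw(G) ≥ 2. Therefore the treewidth is 2.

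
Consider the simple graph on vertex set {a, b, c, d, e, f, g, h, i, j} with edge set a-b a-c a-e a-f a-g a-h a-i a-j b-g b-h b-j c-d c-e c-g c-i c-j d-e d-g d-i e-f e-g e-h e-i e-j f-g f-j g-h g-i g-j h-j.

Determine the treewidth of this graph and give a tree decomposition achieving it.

Treewidth 4.
One optimal decomposition is:
Bags: B1 = {a, c, e, g, j}  B2 = {a, e, f, g, j}  B3 = {a, e, g, h, j}  B4 = {a, c, e, g, i}  B5 = {c, d, e, g, i}  B6 = {a, b, g, h, j}
Tree: B1–B2, B1–B3, B1–B4, B4–B5, B3–B6

Every bag has size at most 5, so the width is 5 − 1 = 4 and tw(G) ≤ 4. For the lower bound, the 5 vertices {c, d, e, g, i} are pairwise adjacent, and any tree decomposition puts a clique entirely inside one bag — forcing width ≥ 4. The upper and lower bounds meet at 4, so that is the treewidth.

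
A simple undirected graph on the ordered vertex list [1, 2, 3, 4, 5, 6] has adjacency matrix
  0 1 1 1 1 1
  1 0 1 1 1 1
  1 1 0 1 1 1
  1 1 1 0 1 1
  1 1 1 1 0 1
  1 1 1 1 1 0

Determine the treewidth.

A width-5 tree decomposition is:
Bags: B1 = {1, 2, 3, 4, 5, 6}
Tree: (single bag)
A single bag containing all 6 vertices is trivially a valid decomposition of width 5. For the lower bound, the 6 vertices {1, 2, 3, 4, 5, 6} are pairwise adjacent, and any tree decomposition puts a clique entirely inside one bag — forcing width ≥ 5. The upper and lower bounds meet at 5, so that is the treewidth.

5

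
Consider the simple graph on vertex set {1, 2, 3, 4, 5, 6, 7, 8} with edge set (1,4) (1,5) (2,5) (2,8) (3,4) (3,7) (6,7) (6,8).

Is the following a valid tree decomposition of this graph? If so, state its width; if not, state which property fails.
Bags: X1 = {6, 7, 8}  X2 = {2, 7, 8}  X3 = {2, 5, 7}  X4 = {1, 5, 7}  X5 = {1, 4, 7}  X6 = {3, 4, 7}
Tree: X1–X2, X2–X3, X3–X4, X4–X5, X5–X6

Vertex coverage: the bags together contain {1, 2, 3, 4, 5, 6, 7, 8}, the full vertex set. Edge coverage: each edge of G has both endpoints in at least one bag. Running intersection: for every vertex, the bags containing it form a connected subtree. All three properties hold, so this is a valid tree decomposition of width max|bag| − 1 = 2, and hence tw(G) ≤ 2.

Yes; width 2.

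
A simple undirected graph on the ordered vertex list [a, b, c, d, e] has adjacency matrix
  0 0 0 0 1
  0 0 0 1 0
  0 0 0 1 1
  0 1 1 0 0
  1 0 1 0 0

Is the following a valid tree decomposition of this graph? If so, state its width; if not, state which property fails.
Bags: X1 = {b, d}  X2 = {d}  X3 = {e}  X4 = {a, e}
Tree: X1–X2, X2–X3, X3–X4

A tree decomposition must satisfy three properties: every vertex lies in some bag; for every edge, both endpoints lie together in some bag; and for every vertex, the bags containing it form a connected subtree. Here vertex c appears in no bag, so the decomposition is invalid.

No — vertex c appears in no bag.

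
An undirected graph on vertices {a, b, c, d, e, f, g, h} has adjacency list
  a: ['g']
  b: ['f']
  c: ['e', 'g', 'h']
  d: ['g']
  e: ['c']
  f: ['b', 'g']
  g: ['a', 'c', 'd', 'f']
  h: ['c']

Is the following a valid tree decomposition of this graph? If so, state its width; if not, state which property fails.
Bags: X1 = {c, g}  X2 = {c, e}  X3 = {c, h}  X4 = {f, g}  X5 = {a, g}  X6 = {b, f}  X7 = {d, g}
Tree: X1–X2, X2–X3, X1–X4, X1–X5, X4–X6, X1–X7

Vertex coverage: the bags together contain {a, b, c, d, e, f, g, h}, the full vertex set. Edge coverage: each edge of G has both endpoints in at least one bag. Running intersection: for every vertex, the bags containing it form a connected subtree. All three properties hold, so this is a valid tree decomposition of width max|bag| − 1 = 1, and hence tw(G) ≤ 1.

Yes; width 1.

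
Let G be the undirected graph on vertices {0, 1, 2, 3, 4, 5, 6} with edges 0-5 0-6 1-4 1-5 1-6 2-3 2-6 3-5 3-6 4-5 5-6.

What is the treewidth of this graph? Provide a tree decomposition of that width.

Treewidth 2.
Bags: B1 = {3, 5, 6}  B2 = {0, 5, 6}  B3 = {2, 3, 6}  B4 = {1, 5, 6}  B5 = {1, 4, 5}
Tree: B1–B2, B1–B3, B2–B4, B4–B5

Every bag has size at most 3, so the width is 3 − 1 = 2 and tw(G) ≤ 2. Conversely, {2, 3, 6} is a clique of size 3, and the vertices of any clique must share a bag in every tree decomposition; so some bag has ≥ 3 vertices and tw(G) ≥ 2. The upper and lower bounds meet at 2, so that is the treewidth.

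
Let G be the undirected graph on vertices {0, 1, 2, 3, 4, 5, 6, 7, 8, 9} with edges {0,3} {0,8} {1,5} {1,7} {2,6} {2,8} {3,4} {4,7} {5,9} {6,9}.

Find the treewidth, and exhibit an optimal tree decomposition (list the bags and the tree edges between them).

Treewidth 2.
Bags: B1 = {2, 6, 9}  B2 = {2, 5, 9}  B3 = {1, 2, 5}  B4 = {1, 2, 7}  B5 = {2, 4, 7}  B6 = {2, 3, 4}  B7 = {0, 2, 3}  B8 = {0, 2, 8}
Tree: B1–B2, B2–B3, B3–B4, B4–B5, B5–B6, B6–B7, B7–B8

Every bag has size at most 3, so the width is 3 − 1 = 2 and tw(G) ≤ 2. The edges 2–6–9–5–1–7–4–3–0–8–2 form a cycle, so G is not a tree and its treewidth is at least 2. The upper and lower bounds meet at 2, so that is the treewidth.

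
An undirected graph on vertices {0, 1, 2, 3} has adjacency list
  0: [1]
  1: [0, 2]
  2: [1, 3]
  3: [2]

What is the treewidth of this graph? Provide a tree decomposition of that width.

The largest bag has 2 vertices, giving width 1; this decomposition certifies tw(G) ≤ 1. Any graph with an edge has treewidth ≥ 1, and G has the edge 3–2. Hence tw(G) = 1 exactly.

Treewidth 1.
One optimal decomposition is:
Bags: B1 = {2, 3}  B2 = {1, 2}  B3 = {0, 1}
Tree: B1–B2, B2–B3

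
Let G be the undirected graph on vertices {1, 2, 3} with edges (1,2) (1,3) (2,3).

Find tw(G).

2

A width-2 tree decomposition is:
Bags: B1 = {1, 2, 3}
Tree: (single bag)
A single bag containing all 3 vertices is trivially a valid decomposition of width 2. Conversely, {1, 2, 3} is a clique of size 3, and the vertices of any clique must share a bag in every tree decomposition; so some bag has ≥ 3 vertices and tw(G) ≥ 2. Hence tw(G) = 2 exactly.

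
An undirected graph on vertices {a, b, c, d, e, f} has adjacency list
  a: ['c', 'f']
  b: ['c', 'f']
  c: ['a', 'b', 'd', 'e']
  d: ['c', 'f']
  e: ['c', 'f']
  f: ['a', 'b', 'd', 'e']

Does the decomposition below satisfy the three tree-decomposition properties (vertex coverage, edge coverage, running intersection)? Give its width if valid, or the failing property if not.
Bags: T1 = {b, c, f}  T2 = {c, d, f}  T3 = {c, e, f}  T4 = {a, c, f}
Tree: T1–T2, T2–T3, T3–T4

Yes; width 2.

Checking the three conditions: (i) the bags cover all of {a, b, c, d, e, f}; (ii) for each edge, some bag contains both endpoints; (iii) the bags containing any fixed vertex form a subtree. All hold, so the decomposition is valid with width 3 − 1 = 2.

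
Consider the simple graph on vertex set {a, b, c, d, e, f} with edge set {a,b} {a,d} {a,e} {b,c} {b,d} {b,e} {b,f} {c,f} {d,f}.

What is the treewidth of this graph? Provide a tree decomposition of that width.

Treewidth 2.
Bags: B1 = {b, d, f}  B2 = {a, b, d}  B3 = {a, b, e}  B4 = {b, c, f}
Tree: B1–B2, B2–B3, B1–B4

Every bag has size at most 3, so the width is 3 − 1 = 2 and tw(G) ≤ 2. On the other hand G contains the 3-clique {a, b, d}. A clique must lie in a single bag of any decomposition, so no decomposition can have width below 2. Therefore the treewidth is 2.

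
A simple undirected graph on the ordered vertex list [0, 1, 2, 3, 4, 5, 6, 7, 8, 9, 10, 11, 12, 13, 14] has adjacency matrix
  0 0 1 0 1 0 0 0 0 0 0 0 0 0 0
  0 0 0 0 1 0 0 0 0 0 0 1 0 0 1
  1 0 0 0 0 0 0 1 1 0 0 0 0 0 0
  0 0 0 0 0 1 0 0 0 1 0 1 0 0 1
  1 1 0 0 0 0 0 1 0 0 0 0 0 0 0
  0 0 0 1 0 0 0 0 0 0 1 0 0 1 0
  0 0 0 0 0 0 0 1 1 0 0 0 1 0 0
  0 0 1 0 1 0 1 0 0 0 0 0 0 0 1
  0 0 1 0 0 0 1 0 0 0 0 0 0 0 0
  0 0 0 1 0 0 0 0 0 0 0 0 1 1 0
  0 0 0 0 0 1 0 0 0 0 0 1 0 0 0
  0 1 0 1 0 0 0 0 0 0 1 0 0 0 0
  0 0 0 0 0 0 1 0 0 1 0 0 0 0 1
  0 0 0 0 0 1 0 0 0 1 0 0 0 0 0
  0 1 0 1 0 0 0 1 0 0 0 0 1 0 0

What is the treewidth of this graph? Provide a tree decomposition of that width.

Treewidth 3.
One optimal decomposition is:
Bags: B1 = {5, 10, 11, 13}  B2 = {3, 5, 11, 13}  B3 = {3, 9, 11, 13}  B4 = {1, 3, 9, 11}  B5 = {1, 3, 9, 14}  B6 = {1, 9, 12, 14}  B7 = {1, 4, 12, 14}  B8 = {4, 7, 12, 14}  B9 = {4, 6, 7, 12}  B10 = {0, 4, 6, 7}  B11 = {0, 2, 6, 7}  B12 = {0, 2, 6, 8}
Tree: B1–B2, B2–B3, B3–B4, B4–B5, B5–B6, B6–B7, B7–B8, B8–B9, B9–B10, B10–B11, B11–B12

The largest bag has 4 vertices, giving width 3; this decomposition certifies tw(G) ≤ 3. For the lower bound: the 4 vertex sets {5,10,13}, {11}, {3}, {1,9,12,14} are disjoint, each induces a connected subgraph, and every pair is joined by at least one edge of G. Contracting each set to a single vertex therefore yields K_{4} as a minor, and since treewidth is minor-monotone, tw(G) ≥ tw(K_{4}) = 3. The upper and lower bounds meet at 3, so that is the treewidth.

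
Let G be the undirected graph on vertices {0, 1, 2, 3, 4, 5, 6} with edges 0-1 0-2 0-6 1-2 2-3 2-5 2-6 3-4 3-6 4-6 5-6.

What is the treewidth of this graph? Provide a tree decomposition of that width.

Treewidth 2.
One such decomposition:
Bags: B1 = {0, 2, 6}  B2 = {2, 3, 6}  B3 = {2, 5, 6}  B4 = {3, 4, 6}  B5 = {0, 1, 2}
Tree: B1–B2, B1–B3, B2–B4, B1–B5

The largest bag has 3 vertices, giving width 2; this decomposition certifies tw(G) ≤ 2. On the other hand G contains the 3-clique {0, 1, 2}. A clique must lie in a single bag of any decomposition, so no decomposition can have width below 2. Combining the bounds, tw(G) = 2.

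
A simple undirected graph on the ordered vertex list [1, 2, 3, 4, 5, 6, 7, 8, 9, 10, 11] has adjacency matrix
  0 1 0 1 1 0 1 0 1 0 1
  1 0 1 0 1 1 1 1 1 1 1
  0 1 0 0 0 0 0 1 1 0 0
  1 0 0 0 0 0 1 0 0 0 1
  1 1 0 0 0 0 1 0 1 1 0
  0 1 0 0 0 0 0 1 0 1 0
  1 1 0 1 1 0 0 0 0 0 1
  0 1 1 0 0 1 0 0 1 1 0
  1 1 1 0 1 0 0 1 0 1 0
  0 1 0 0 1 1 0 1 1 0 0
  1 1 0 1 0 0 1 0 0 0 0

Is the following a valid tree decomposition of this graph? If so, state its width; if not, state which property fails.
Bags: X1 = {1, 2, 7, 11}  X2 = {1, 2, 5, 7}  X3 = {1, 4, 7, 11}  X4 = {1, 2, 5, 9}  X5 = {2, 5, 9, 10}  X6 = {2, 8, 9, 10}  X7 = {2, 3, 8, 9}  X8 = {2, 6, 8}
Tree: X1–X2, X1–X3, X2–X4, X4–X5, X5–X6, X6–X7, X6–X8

A tree decomposition must satisfy three properties: every vertex lies in some bag; for every edge, both endpoints lie together in some bag; and for every vertex, the bags containing it form a connected subtree. Here edge (10,6) lies in no bag, so the decomposition is invalid.

No — edge (10,6) lies in no bag.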